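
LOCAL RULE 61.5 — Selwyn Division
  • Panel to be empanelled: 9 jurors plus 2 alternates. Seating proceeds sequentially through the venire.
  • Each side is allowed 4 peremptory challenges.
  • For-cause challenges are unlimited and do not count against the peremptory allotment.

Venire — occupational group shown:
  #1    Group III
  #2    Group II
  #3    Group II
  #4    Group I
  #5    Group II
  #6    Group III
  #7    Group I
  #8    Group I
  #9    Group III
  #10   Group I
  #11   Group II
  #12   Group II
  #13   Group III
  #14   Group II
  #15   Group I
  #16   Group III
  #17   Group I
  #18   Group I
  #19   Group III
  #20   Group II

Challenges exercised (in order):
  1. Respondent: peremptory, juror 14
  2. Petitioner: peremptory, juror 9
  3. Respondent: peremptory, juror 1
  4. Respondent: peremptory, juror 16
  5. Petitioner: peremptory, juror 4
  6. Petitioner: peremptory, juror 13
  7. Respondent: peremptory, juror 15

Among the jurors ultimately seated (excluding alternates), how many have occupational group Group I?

3

Removed: #1, #4, #9, #13, #14, #15, #16.
Seated jurors 1–9: #2, #3, #5, #6, #7, #8, #10, #11, #12 (alternates #17, #18 not counted).
Of those, in Group I: #7, #8, #10 → 3.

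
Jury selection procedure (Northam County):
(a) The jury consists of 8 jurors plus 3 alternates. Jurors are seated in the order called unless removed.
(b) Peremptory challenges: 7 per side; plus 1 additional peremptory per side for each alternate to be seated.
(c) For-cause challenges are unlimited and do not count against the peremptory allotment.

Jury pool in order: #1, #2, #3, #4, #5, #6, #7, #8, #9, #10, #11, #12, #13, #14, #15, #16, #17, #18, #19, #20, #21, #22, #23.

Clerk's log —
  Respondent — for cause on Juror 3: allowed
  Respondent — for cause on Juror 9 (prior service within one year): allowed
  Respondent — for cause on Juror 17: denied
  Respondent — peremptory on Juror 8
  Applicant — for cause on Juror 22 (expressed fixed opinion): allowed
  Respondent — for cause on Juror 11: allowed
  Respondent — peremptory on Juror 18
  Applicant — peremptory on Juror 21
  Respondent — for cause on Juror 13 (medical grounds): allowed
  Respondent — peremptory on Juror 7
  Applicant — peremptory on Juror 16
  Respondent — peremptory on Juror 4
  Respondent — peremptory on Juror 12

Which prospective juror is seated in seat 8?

17

Removed: #3, #4, #7, #8, #9, #11, #12, #13, #16, #18, #21, #22. (#17 stays — for-cause denied.)
Seating in order: seats 1–8 → #1, #2, #5, #6, #10, #14, #15, #17; alternates → #19, #20, #23.
So seat 8 is #17.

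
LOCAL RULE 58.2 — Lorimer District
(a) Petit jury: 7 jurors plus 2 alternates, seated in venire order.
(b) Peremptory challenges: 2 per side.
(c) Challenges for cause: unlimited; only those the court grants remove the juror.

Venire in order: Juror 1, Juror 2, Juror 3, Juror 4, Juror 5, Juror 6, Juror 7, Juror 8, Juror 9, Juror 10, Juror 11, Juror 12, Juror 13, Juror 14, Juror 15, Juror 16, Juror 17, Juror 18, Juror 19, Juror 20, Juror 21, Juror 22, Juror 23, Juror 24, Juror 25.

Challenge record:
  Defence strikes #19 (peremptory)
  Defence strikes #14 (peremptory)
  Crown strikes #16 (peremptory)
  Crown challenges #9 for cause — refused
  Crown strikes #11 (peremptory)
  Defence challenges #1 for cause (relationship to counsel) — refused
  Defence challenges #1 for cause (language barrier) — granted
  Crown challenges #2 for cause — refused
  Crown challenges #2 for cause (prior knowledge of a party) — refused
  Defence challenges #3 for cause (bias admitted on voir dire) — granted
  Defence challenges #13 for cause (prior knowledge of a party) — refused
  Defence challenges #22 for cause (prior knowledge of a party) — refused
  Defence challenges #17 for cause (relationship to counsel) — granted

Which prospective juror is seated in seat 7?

Removed: #1, #3, #11, #14, #16, #17, #19. (#2, #9, #13, #22 stay — for-cause denied.)
Seating in order: seats 1–7 → #2, #4, #5, #6, #7, #8, #9; alternates → #10, #12.
So seat 7 is #9.

9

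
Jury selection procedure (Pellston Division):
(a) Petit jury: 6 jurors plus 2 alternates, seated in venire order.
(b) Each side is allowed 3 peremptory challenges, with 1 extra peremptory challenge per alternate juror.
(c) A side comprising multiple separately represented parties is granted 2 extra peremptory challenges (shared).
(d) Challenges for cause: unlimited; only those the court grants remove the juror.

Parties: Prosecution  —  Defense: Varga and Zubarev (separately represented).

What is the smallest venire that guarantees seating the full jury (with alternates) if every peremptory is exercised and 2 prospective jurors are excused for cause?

22

Seats to fill: 6 + 2 alternates = 8.
Peremptories — Prosecution: 3 + 1×2 = 5; Defense: 3 + 1×2 + 2 = 7; total 12.
For-cause removals: 2.
Minimum venire: 8 + 12 + 2 = 22.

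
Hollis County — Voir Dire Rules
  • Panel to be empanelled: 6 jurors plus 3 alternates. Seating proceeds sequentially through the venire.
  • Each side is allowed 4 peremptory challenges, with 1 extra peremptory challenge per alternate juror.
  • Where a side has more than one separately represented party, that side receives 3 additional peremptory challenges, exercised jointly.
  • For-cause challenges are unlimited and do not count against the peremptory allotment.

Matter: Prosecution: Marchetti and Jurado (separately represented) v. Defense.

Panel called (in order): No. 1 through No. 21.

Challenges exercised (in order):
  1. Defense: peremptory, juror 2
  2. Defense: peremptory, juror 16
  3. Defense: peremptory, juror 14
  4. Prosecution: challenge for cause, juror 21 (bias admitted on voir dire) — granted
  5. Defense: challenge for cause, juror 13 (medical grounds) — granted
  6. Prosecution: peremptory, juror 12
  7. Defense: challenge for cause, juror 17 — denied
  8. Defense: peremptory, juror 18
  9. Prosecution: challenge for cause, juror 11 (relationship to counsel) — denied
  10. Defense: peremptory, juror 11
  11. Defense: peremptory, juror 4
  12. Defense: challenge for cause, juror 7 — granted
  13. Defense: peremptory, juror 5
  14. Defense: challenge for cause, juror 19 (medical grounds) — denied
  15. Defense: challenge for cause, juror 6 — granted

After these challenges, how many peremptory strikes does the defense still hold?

0

Defense allotment: 4 base + 1 × 3 alternates = 7.
Defense peremptories used: #2, #16, #14, #18, #11, #4, #5 — 7 (for-cause on #13, #17, #7, #19, #6 don't count).
Remaining: 7 − 7 = 0.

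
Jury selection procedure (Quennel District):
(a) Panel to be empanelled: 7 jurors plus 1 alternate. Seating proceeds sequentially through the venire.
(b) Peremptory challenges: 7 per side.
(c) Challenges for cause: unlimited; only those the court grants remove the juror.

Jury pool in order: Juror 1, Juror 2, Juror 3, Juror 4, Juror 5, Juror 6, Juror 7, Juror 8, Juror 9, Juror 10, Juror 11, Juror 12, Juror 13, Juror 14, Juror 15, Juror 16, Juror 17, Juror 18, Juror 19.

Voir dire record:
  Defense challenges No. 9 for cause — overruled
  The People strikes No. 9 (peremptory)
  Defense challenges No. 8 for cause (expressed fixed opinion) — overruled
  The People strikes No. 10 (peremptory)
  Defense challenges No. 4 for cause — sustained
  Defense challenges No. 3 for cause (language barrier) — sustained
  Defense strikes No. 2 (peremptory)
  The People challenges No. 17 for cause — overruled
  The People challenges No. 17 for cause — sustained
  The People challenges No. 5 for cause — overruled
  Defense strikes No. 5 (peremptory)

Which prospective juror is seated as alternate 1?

Removed: #2, #3, #4, #5, #9, #10, #17. (#8 stays — for-cause denied.)
Filling seats in venire order through position 8: #1, #6, #7, #8, #11, #12, #13, #14.
So alternate 1 is #14.

14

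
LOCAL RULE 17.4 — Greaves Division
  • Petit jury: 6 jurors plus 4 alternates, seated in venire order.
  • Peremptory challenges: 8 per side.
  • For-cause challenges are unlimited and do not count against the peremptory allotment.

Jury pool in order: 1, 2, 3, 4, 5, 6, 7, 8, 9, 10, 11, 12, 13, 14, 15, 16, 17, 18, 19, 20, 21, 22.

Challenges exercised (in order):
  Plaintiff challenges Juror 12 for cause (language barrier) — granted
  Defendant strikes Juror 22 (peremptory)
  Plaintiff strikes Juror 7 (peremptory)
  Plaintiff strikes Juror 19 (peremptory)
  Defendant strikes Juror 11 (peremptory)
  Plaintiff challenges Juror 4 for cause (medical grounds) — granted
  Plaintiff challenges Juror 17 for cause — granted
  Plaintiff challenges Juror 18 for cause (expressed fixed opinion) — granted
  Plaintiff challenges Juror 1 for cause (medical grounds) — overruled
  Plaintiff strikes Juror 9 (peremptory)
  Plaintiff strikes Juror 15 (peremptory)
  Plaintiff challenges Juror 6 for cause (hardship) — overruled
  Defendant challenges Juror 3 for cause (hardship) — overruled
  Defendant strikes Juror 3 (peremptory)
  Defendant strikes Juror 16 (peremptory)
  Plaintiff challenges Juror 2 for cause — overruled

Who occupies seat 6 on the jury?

10

Removed: #3, #4, #7, #9, #11, #12, #15, #16, #17, #18, #19, #22. (#1, #2, #6 stay — for-cause denied.)
Filling seats in venire order through position 6: #1, #2, #5, #6, #8, #10.
So seat 6 is #10.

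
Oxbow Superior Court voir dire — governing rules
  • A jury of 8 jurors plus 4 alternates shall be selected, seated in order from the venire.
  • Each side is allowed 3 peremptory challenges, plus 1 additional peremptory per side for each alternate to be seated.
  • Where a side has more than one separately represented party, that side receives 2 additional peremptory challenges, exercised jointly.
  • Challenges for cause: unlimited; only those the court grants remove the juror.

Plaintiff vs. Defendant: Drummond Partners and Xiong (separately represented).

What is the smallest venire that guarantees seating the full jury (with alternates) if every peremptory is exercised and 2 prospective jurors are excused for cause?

30

Seats to fill: 8 + 4 alternates = 12.
Peremptories — Plaintiff: 3 + 1×4 = 7; Defendant: 3 + 1×4 + 2 = 9; total 16.
For-cause removals: 2.
Minimum venire: 12 + 16 + 2 = 30.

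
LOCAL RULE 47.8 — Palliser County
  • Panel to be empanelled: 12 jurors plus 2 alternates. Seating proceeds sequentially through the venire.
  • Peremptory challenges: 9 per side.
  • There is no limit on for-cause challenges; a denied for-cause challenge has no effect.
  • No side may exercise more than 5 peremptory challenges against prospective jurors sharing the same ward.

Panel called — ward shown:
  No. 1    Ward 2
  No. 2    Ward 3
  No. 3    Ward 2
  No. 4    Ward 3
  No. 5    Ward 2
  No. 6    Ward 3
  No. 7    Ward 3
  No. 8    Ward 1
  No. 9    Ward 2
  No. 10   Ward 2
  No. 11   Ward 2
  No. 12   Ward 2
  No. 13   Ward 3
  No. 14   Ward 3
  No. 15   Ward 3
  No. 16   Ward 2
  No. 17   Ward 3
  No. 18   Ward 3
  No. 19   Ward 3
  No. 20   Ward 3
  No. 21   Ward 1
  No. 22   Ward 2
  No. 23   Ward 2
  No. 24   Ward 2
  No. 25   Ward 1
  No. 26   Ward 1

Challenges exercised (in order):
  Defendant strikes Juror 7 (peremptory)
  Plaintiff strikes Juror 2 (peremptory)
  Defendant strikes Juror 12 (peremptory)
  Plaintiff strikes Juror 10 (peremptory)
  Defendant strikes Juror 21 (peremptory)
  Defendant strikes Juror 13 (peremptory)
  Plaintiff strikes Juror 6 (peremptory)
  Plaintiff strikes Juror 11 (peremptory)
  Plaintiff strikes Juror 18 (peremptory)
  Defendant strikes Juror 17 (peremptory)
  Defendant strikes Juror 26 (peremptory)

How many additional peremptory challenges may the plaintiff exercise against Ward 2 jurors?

3

Plaintiff peremptories so far: #2, #10, #6, #11, #18 — 5 of 9 used, 4 left overall.
Against Ward 2: #10, #11 — 2 used; per-ward cap 5 leaves 3.
Binding limit: min(4, 3) = 3.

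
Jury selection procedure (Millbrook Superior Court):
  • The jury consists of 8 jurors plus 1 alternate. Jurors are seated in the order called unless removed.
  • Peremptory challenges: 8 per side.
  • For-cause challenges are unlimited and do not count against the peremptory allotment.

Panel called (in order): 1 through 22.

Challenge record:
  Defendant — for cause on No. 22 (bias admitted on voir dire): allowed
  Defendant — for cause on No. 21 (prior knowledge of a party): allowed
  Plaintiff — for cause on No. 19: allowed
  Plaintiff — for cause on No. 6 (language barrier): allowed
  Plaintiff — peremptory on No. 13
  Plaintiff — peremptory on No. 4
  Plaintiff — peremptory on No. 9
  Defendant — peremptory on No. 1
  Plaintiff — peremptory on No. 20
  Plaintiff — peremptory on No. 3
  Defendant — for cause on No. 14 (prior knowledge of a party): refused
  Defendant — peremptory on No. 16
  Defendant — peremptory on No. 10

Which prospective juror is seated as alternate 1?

17

Removed: #1, #3, #4, #6, #9, #10, #13, #16, #19, #20, #21, #22. (#14 stays — for-cause denied.)
Seating in order: seats 1–8 → #2, #5, #7, #8, #11, #12, #14, #15; alternates → #17.
So alternate 1 is #17.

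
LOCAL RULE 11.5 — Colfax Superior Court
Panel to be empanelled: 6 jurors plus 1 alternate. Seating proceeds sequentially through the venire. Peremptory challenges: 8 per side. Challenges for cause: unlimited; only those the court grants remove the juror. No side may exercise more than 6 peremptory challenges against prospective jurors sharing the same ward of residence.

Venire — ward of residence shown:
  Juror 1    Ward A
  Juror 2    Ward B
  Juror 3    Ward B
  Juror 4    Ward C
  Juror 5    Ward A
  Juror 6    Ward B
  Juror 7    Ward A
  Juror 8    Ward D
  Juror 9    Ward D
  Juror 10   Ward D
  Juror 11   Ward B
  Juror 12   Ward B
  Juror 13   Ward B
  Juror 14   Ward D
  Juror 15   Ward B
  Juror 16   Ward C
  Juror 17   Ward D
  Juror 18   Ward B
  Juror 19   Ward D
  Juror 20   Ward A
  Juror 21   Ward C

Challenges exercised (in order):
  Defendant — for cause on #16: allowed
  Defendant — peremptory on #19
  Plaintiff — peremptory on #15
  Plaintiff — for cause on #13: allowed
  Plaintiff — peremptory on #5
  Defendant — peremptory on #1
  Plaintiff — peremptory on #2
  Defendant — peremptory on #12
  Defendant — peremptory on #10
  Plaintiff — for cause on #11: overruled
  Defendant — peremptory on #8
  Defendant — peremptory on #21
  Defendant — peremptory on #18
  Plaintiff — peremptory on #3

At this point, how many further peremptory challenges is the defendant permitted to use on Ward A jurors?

Defendant peremptories so far: #19, #1, #12, #10, #8, #21, #18 — 7 of 8 used, 1 left overall.
Against Ward A: #1 — 1 used; per-ward cap 6 leaves 5.
Binding limit: min(1, 5) = 1.

1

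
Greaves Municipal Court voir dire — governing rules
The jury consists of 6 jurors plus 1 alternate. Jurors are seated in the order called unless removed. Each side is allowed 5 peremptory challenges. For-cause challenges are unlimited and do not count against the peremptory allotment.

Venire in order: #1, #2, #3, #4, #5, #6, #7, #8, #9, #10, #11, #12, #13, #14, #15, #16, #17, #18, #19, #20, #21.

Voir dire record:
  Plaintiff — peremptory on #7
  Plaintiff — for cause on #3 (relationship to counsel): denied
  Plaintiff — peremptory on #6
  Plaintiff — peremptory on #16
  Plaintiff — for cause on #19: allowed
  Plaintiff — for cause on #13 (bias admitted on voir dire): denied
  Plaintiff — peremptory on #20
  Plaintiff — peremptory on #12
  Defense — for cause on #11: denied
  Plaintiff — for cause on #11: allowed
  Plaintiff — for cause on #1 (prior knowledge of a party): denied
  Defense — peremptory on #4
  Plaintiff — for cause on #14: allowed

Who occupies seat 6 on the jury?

Removed: #4, #6, #7, #11, #12, #14, #16, #19, #20. (#1, #3, #13 stay — for-cause denied.)
Seating in order: seats 1–6 → #1, #2, #3, #5, #8, #9; alternates → #10.
So seat 6 is #9.

9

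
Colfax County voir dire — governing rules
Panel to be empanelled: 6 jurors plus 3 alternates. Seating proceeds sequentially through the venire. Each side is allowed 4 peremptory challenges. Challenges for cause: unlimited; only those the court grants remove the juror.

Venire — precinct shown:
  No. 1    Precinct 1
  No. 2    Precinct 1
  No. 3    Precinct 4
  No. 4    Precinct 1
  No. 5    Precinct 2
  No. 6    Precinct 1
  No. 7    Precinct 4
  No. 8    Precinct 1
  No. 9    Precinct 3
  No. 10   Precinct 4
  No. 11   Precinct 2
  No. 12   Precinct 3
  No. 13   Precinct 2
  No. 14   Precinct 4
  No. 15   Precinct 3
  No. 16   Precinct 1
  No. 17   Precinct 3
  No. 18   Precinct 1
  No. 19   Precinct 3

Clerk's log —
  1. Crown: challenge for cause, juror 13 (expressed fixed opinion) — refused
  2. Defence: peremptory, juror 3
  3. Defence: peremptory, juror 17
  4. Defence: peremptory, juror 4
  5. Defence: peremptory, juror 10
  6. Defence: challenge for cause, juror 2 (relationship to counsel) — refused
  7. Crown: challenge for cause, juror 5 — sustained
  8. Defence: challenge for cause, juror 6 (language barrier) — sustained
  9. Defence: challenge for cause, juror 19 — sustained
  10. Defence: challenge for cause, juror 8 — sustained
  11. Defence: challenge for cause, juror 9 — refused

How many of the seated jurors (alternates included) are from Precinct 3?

3

Removed: #3, #4, #5, #6, #8, #10, #17, #19.
Seated (9 incl. alternates): #1, #2, #7, #9, #11, #12, #13, #14, #15.
Of those, in Precinct 3: #9, #12, #15 → 3.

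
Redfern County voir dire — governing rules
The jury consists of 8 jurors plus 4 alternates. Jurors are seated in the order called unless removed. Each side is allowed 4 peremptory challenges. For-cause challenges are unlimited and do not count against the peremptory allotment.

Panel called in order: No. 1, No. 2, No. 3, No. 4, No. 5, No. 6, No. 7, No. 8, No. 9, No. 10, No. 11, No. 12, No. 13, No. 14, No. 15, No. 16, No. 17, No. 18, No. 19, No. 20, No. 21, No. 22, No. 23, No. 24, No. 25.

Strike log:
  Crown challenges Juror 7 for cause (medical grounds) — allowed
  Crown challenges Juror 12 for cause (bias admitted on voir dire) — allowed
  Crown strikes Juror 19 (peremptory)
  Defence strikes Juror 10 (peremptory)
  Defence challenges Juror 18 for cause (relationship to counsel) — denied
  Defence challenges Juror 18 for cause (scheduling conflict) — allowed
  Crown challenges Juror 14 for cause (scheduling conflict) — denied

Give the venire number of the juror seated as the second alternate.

13

Removed: #7, #10, #12, #18, #19. (#14 stays — for-cause denied.)
Seating in order: seats 1–8 → #1, #2, #3, #4, #5, #6, #8, #9; alternates → #11, #13, #14, #15.
So alternate 2 is #13.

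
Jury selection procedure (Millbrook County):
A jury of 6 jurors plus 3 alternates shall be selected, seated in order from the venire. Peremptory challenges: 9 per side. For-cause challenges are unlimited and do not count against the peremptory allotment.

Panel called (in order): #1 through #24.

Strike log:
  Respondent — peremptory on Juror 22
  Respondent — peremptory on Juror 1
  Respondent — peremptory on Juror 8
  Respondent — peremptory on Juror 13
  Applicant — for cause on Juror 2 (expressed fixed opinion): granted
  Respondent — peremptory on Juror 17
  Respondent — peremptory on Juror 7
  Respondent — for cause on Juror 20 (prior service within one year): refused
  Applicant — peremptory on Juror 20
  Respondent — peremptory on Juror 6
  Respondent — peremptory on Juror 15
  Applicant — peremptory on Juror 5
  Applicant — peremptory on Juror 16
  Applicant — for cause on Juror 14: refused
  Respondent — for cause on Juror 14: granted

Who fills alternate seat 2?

Removed: #1, #2, #5, #6, #7, #8, #13, #14, #15, #16, #17, #20, #22.
Seating in order: seats 1–6 → #3, #4, #9, #10, #11, #12; alternates → #18, #19, #21.
So alternate 2 is #19.

19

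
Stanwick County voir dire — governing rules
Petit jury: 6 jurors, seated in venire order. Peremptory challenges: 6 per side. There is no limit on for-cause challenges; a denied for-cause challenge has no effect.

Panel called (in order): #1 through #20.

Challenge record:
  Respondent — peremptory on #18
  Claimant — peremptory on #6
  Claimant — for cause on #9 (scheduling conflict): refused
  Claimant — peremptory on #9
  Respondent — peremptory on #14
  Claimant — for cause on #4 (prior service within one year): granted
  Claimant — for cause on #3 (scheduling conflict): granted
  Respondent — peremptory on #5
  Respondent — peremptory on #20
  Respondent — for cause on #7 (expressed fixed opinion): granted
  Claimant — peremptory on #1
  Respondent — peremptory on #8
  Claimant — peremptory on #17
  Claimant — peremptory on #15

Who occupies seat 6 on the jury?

16

Removed: #1, #3, #4, #5, #6, #7, #8, #9, #14, #15, #17, #18, #20.
Seating in order: seats 1–6 → #2, #10, #11, #12, #13, #16.
So seat 6 is #16.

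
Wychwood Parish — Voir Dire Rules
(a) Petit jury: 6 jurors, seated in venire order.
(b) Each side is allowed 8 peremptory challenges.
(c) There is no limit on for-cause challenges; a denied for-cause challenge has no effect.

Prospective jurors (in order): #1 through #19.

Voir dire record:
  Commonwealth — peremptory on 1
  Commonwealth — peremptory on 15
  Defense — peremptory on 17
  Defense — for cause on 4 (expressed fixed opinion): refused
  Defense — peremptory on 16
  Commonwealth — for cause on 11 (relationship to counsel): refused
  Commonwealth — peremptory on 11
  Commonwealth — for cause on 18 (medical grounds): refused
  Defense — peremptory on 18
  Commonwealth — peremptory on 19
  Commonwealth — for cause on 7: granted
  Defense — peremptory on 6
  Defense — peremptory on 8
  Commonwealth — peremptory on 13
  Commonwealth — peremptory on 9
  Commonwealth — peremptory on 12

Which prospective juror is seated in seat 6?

Removed: #1, #6, #7, #8, #9, #11, #12, #13, #15, #16, #17, #18, #19. (#4 stays — for-cause denied.)
Filling seats in venire order through position 6: #2, #3, #4, #5, #10, #14.
So seat 6 is #14.

14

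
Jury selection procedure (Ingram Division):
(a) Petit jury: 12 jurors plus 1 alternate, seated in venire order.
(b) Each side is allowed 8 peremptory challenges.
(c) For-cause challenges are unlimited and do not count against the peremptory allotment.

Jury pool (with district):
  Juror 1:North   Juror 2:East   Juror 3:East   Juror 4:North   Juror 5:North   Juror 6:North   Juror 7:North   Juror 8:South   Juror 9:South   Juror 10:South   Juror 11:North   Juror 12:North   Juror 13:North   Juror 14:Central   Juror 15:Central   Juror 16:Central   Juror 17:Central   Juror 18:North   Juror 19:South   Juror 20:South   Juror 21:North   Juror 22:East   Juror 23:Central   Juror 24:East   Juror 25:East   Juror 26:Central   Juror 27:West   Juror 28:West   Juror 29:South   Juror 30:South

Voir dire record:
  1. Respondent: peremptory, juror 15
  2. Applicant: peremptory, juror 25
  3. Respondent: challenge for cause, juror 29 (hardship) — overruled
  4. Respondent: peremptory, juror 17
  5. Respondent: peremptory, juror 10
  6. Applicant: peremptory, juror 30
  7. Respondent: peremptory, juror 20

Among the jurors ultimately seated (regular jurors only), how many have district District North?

8

Removed: #10, #15, #17, #20, #25, #30.
Seated jurors 1–12: #1, #2, #3, #4, #5, #6, #7, #8, #9, #11, #12, #13 (alternates #14 not counted).
Of those, in District North: #1, #4, #5, #6, #7, #11, #12, #13 → 8.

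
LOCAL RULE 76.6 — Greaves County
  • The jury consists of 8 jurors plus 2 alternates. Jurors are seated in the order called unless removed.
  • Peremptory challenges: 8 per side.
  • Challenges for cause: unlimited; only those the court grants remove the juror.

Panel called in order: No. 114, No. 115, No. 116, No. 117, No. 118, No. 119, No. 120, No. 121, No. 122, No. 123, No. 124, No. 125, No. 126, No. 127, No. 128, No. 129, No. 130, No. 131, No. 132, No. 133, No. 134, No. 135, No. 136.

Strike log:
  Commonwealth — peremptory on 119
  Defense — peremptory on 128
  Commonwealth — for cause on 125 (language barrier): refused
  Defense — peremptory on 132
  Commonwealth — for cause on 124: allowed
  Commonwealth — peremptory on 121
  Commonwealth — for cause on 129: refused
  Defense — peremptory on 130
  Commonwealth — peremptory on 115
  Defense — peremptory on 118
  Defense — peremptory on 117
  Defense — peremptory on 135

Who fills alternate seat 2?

Removed: #115, #117, #118, #119, #121, #124, #128, #130, #132, #135. (#125, #129 stay — for-cause denied.)
Seating in order: seats 1–8 → #114, #116, #120, #122, #123, #125, #126, #127; alternates → #129, #131.
So alternate 2 is #131.

131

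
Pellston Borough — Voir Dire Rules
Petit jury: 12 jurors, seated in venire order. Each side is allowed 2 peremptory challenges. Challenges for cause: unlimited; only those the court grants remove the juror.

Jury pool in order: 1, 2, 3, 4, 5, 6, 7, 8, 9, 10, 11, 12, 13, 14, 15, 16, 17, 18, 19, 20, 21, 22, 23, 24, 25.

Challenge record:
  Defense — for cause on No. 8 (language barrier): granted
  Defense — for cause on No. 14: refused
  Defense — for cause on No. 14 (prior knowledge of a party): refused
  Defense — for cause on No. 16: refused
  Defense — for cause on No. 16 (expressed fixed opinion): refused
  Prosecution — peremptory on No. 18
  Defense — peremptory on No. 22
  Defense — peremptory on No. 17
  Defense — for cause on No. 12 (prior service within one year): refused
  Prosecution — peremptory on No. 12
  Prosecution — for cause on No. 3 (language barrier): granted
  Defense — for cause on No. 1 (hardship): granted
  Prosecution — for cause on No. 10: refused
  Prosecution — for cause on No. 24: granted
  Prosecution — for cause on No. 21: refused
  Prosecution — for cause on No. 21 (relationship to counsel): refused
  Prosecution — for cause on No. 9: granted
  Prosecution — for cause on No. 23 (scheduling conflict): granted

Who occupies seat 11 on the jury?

Removed: #1, #3, #8, #9, #12, #17, #18, #22, #23, #24. (#10, #14, #16, #21 stay — for-cause denied.)
Seating in order: seats 1–12 → #2, #4, #5, #6, #7, #10, #11, #13, #14, #15, #16, #19.
So seat 11 is #16.

16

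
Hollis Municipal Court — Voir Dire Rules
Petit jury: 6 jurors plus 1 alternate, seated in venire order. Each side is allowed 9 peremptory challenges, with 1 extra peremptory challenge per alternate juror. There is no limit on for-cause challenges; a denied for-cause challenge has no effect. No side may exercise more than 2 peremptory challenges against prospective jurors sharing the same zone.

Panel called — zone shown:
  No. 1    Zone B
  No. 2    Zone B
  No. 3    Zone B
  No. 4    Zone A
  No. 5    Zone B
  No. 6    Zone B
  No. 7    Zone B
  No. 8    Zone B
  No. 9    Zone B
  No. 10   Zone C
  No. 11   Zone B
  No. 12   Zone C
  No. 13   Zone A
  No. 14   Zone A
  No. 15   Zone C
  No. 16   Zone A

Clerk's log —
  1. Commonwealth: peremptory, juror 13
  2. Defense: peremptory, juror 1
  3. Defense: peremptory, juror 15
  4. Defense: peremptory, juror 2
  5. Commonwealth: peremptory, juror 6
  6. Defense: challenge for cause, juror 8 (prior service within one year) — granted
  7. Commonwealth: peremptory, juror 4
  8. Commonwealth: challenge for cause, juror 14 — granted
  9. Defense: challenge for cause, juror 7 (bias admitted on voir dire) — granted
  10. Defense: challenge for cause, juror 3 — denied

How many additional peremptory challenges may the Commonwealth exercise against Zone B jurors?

Commonwealth peremptories so far: #13, #6, #4 — 3 of 10 used, 7 left overall.
Against Zone B: #6 — 1 used; per-zone cap 2 leaves 1.
Binding limit: min(7, 1) = 1.

1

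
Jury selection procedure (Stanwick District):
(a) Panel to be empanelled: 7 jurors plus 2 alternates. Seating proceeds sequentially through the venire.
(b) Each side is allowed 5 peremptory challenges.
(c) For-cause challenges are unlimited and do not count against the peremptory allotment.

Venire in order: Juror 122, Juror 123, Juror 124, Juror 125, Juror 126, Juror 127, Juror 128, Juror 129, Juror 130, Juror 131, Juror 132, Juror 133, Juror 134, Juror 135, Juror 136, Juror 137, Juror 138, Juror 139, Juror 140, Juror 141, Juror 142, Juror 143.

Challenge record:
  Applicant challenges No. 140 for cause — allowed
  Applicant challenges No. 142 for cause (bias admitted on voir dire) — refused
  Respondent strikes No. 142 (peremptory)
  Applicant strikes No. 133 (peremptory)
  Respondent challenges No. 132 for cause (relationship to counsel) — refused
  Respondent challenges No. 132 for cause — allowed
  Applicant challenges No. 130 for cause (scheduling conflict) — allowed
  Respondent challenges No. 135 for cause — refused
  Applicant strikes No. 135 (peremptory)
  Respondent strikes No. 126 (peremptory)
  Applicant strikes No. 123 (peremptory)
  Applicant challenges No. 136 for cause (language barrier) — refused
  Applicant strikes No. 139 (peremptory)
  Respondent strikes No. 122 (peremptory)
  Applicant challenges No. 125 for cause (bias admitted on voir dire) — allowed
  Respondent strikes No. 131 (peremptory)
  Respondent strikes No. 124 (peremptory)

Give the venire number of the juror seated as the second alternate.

Removed: #122, #123, #124, #125, #126, #130, #131, #132, #133, #135, #139, #140, #142. (#136 stays — for-cause denied.)
Filling seats in venire order through position 9: #127, #128, #129, #134, #136, #137, #138, #141, #143.
So alternate 2 is #143.

143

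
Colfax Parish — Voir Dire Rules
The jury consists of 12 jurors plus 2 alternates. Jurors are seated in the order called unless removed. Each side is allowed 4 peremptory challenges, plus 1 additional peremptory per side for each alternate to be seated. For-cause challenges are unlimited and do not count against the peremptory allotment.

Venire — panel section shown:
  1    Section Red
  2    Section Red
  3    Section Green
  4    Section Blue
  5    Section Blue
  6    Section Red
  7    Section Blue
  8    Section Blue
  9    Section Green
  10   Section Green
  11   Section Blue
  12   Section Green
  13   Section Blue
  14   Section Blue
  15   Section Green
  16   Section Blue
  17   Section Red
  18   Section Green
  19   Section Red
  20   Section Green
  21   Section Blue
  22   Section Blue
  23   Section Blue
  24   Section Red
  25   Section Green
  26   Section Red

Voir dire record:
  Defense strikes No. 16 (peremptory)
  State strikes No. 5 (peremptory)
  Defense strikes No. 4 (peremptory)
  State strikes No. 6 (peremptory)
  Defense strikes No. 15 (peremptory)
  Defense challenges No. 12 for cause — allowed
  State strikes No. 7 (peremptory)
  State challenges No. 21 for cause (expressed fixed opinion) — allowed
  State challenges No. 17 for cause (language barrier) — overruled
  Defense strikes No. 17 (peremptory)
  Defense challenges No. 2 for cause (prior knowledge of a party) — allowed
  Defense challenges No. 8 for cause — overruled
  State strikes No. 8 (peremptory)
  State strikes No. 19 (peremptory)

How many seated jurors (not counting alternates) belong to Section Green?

Removed: #2, #4, #5, #6, #7, #8, #12, #15, #16, #17, #19, #21.
Seated jurors 1–12: #1, #3, #9, #10, #11, #13, #14, #18, #20, #22, #23, #24 (alternates #25, #26 not counted).
Of those, in Section Green: #3, #9, #10, #18, #20 → 5.

5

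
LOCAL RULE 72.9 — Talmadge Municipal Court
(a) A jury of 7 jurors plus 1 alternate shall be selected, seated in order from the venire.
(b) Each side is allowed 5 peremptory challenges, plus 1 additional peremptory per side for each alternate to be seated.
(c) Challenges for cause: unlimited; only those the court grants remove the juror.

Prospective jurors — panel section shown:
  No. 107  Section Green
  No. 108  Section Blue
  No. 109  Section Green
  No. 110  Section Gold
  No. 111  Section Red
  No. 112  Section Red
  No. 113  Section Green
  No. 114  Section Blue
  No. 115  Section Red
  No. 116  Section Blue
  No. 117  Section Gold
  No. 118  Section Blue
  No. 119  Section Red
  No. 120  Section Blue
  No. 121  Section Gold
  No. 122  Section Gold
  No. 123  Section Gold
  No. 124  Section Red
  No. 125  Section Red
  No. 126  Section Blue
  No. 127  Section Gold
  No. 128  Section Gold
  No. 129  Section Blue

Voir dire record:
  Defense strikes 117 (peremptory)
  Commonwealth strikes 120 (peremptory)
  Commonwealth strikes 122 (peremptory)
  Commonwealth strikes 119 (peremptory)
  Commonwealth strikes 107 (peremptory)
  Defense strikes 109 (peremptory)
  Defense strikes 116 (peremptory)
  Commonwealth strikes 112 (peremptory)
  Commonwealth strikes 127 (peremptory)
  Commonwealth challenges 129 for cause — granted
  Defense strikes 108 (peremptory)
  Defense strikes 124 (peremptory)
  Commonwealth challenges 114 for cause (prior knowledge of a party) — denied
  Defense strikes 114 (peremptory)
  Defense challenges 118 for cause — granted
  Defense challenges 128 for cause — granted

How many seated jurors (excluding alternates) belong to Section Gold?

3

Removed: #107, #108, #109, #112, #114, #116, #117, #118, #119, #120, #122, #124, #127, #128, #129.
Seated jurors 1–7: #110, #111, #113, #115, #121, #123, #125 (alternates #126 not counted).
Of those, in Section Gold: #110, #121, #123 → 3.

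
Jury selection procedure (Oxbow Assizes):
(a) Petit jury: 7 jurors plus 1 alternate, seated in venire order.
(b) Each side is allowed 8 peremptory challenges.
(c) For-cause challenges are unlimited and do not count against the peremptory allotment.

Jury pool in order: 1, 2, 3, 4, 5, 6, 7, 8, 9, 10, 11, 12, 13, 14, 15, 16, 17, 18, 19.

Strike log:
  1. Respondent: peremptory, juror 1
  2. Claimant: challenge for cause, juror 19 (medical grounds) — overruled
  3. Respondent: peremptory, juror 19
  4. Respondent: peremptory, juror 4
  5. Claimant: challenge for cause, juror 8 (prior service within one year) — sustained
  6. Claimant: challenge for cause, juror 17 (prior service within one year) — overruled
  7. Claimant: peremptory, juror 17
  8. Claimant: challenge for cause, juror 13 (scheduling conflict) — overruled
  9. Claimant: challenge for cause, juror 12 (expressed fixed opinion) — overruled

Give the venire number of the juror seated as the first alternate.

11

Removed: #1, #4, #8, #17, #19. (#12, #13 stay — for-cause denied.)
Seating in order: seats 1–7 → #2, #3, #5, #6, #7, #9, #10; alternates → #11.
So alternate 1 is #11.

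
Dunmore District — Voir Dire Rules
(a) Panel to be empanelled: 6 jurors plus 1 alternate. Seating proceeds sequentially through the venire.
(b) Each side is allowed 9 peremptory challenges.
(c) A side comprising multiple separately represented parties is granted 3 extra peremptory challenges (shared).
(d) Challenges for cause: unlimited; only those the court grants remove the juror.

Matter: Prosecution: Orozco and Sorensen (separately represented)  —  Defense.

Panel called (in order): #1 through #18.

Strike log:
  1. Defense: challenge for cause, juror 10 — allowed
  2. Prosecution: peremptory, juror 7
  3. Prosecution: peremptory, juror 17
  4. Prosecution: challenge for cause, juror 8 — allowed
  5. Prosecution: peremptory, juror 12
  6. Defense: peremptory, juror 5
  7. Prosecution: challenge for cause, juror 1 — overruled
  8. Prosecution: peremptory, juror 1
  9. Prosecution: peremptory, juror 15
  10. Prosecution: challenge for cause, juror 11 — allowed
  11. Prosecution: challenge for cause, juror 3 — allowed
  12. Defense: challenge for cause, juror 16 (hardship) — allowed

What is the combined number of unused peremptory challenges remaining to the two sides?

15

Prosecution allotment: 9 base + 3 multi-party = 12. Defense allotment: 9.
Prosecution peremptories used: #7, #17, #12, #1, #15 — 5 (for-cause on #8, #1, #11, #3 don't count).
Defense peremptories used: #5 — 1 (for-cause on #10, #16 don't count).
Remaining: (12 − 5) + (9 − 1) = 15.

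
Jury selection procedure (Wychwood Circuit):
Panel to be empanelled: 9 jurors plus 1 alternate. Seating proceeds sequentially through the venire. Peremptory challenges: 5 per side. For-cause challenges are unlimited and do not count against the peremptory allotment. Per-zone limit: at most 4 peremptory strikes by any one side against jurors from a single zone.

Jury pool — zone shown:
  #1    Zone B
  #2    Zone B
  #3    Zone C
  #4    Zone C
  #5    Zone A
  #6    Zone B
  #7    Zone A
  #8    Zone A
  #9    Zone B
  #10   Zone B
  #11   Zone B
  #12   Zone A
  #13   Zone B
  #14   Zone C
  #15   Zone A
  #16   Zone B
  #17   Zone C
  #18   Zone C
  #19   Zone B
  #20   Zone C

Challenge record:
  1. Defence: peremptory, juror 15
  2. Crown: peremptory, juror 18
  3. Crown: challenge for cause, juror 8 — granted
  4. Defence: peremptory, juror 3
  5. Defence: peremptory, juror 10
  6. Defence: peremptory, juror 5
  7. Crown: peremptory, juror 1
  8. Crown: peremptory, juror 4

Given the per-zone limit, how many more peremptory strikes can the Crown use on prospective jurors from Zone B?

Crown peremptories so far: #18, #1, #4 — 3 of 5 used, 2 left overall.
Against Zone B: #1 — 1 used; per-zone cap 4 leaves 3.
Binding limit: min(2, 3) = 2.

2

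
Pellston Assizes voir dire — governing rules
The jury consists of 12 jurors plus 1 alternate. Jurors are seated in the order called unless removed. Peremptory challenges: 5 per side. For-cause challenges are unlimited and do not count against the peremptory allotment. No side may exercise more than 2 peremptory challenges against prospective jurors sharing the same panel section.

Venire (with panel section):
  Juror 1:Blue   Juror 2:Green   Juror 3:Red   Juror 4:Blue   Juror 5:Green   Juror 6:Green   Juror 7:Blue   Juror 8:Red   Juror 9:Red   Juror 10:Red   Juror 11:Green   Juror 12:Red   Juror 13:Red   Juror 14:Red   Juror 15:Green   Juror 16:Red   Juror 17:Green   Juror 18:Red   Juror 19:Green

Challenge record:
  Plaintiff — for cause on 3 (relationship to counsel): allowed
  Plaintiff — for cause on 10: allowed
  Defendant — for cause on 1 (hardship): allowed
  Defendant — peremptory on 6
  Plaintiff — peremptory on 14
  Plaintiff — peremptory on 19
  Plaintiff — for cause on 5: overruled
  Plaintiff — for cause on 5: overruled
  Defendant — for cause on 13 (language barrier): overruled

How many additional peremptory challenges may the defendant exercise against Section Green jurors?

1

Defendant peremptories so far: #6 — 1 of 5 used, 4 left overall.
Against Section Green: #6 — 1 used; per-section cap 2 leaves 1.
Binding limit: min(4, 1) = 1.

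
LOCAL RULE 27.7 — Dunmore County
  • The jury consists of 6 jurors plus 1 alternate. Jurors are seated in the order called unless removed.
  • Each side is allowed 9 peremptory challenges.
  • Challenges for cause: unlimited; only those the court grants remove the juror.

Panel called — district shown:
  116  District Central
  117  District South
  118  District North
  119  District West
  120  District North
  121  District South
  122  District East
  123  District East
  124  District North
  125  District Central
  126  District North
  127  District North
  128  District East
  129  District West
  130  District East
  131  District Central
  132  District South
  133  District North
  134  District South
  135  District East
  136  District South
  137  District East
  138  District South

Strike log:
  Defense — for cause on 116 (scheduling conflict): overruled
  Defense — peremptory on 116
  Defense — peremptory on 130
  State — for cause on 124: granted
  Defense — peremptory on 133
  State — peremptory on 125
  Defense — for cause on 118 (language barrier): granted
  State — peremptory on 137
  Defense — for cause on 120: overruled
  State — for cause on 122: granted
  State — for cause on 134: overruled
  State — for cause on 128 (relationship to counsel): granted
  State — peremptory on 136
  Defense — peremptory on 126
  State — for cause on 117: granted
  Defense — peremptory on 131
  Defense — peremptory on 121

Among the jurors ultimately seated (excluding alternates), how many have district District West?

2

Removed: #116, #117, #118, #121, #122, #124, #125, #126, #128, #130, #131, #133, #136, #137.
Seated jurors 1–6: #119, #120, #123, #127, #129, #132 (alternates #134 not counted).
Of those, in District West: #119, #129 → 2.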